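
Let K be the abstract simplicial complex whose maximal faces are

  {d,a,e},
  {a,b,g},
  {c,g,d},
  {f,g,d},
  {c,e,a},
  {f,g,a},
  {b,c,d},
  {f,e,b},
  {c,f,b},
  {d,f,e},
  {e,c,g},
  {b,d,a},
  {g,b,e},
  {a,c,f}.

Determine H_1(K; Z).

H_1 = Z^2.

Fix the vertex order a < b < c < d < e < f < g and write every simplex with vertices in increasing order. Then dim K = 2 and the simplices of K are:

  0-simplices (7): a, b, c, d, e, f, g
  1-simplices (21): ab, ac, ad, ae, af, ag, bc, bd, be, bf, bg, cd, ce, cf, cg, de, df, dg, ef, eg, fg
  2-simplices (14): abd, abg, ace, acf, ade, afg, bcd, bcf, bef, beg, cdg, ceg, def, dfg

Hence C_0 ≅ Z^7, C_1 ≅ Z^21, C_2 ≅ Z^14.

The boundary map ∂_1: C_1 → C_0 is given by ∂[p,q] = [q] − [p].
The resulting 7×21 matrix has rank 6, and its Smith normal form has invariant factors (1,1,1,1,1,1).

∂_2: C_2 → C_1 acts by ∂[p,q,r] = [q,r] − [p,r] + [p,q]. For instance
  ∂ade = de − ae + ad,
  ∂afg = fg − ag + af.
This gives a 21×14 integer matrix of rank 13; reducing to Smith normal form yields diagonal entries (1,1,1,1,1,1,1,1,1,1,1,1,1).

Reading off H_k = ker ∂_k / im ∂_{k+1}:

  H_1: rank ker ∂_1 − rank ∂_2 = (21 − 6) − 13 = 2, and the invariant factors of ∂_2 are all 1, so H_1 ≅ Z^2.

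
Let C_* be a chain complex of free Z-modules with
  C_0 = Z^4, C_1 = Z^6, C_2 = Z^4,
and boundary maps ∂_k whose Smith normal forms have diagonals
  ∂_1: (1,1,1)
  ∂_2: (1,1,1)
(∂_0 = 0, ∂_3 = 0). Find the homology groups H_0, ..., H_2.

H_0: b_0 = 4 − 0 − 3 = 1; torsion from ∂_1 factors > 1: none. So H_0 ≅ Z.
H_1: b_1 = 6 − 3 − 3 = 0; torsion from ∂_2 factors > 1: none. So H_1 ≅ 0.
H_2: b_2 = 4 − 3 − 0 = 1; torsion from ∂_3 factors > 1: none. So H_2 ≅ Z.

H_0 ≅ Z,  H_1 = 0,  H_2 ≅ Z.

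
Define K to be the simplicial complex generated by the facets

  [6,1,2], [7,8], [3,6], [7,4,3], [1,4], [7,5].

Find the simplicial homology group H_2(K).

We work with the vertex ordering 1 < 2 < 3 < 4 < 5 < 6 < 7 < 8. The simplices of K, each written with vertices in increasing order, are:

  0-simplices (8): [1], [2], [3], [4], [5], [6], [7], [8]
  1-simplices (10): [1,2], [1,4], [1,6], [2,6], [3,4], [3,6], [3,7], [4,7], [5,7], [7,8]
  2-simplices (2): [1,2,6], [3,4,7]

giving chain groups C_0 ≅ Z^8, C_1 ≅ Z^10, C_2 ≅ Z^2.

The boundary map ∂_1: C_1 → C_0 is given by ∂[p,q] = [q] − [p]. For instance
  ∂[3,7] = [7] − [3].
The resulting 8×10 matrix has rank 7, and its Smith normal form has invariant factors (1,1,1,1,1,1,1).

The boundary map ∂_2: C_2 → C_1 acts by ∂[p,q,r] = [q,r] − [p,r] + [p,q]. For instance
  ∂[3,4,7] = [4,7] − [3,7] + [3,4],
  ∂[1,2,6] = [2,6] − [1,6] + [1,2].
As a 10×2 matrix over Z this has rank 2, with invariant factors (1,1).

Now H_k = ker ∂_k / im ∂_{k+1}, so:

  H_2: rank ker ∂_2 − rank ∂_3 = (2 − 2) − 0 = 0, and there is no ∂_3, so H_2 ≅ 0.

H_2 ≅ 0.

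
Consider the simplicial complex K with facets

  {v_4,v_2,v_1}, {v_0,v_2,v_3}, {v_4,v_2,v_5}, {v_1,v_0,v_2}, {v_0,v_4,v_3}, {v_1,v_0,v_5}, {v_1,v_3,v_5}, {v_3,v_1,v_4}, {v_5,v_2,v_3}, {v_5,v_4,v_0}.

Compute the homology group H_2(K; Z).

H_2 ≅ 0.

Take the total order v_0 < v_1 < v_2 < v_3 < v_4 < v_5 on the vertex set. Then K (dimension 2) consists of the simplices:

  0-simplices (6): [v_0], [v_1], [v_2], [v_3], [v_4], [v_5]
  1-simplices (15): (15 of them)
  2-simplices (10): [v_0,v_1,v_2], [v_0,v_1,v_5], [v_0,v_2,v_3], [v_0,v_3,v_4], [v_0,v_4,v_5], [v_1,v_2,v_4], [v_1,v_3,v_4], [v_1,v_3,v_5], [v_2,v_3,v_5], [v_2,v_4,v_5]

Hence C_0 ≅ Z^6, C_1 ≅ Z^15, C_2 ≅ Z^10.

∂_1: C_1 → C_0 sends each edge [p,q] (with p < q) to q − p. For instance
  ∂[v_2,v_3] = [v_3] − [v_2].
The resulting 6×15 matrix has rank 5, and its Smith normal form has invariant factors (1,1,1,1,1).

∂_2: C_2 → C_1 sends each 2-simplex [p,q,r] to [q,r] − [p,r] + [p,q]. For instance
  ∂[v_0,v_1,v_2] = [v_1,v_2] − [v_0,v_2] + [v_0,v_1],
  ∂[v_2,v_4,v_5] = [v_4,v_5] − [v_2,v_5] + [v_2,v_4].
The resulting 15×10 matrix has rank 10, and its Smith normal form has invariant factors (1,1,1,1,1,1,1,1,1,2).

Reading off H_k = ker ∂_k / im ∂_{k+1}:

  H_2: rank ker ∂_2 − rank ∂_3 = (10 − 10) − 0 = 0, and there is no ∂_3, so H_2 = 0.

(K is a triangulation of the real projective plane RP^2.)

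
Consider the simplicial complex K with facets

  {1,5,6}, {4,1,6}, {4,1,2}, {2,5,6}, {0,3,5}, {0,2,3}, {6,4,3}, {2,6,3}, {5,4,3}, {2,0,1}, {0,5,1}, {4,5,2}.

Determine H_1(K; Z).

H_1 = Z/2.

Order the vertices as 0 < 1 < 2 < 3 < 4 < 5 < 6. Listing each simplex with vertices in this order, K has dimension 2 with simplices:

  0-simplices (7): [0], [1], [2], [3], [4], [5], [6]
  1-simplices (18): [0,1], [0,2], [0,3], [0,5], [1,2], [1,4], [1,5], [1,6], [2,3], [2,4], [2,5], [2,6], [3,4], [3,5], [3,6], [4,5], [4,6], [5,6]
  2-simplices (12): [0,1,2], [0,1,5], [0,2,3], [0,3,5], [1,2,4], [1,4,6], [1,5,6], [2,3,6], [2,4,5], [2,5,6], [3,4,5], [3,4,6]

so the chain groups are C_0 ≅ Z^7, C_1 ≅ Z^18, C_2 ≅ Z^12.

Boundary ∂_1: C_1 → C_0 sends each edge [p,q] (with p < q) to q − p.
The resulting 7×18 matrix has rank 6, and its Smith normal form has invariant factors (1,1,1,1,1,1).

Boundary ∂_2: C_2 → C_1 sends each 2-simplex [p,q,r] to [q,r] − [p,r] + [p,q]. For instance
  ∂[0,3,5] = [3,5] − [0,5] + [0,3],
  ∂[0,2,3] = [2,3] − [0,3] + [0,2].
The 18×12 boundary matrix has rank 12 and Smith normal form diag(1,1,1,1,1,1,1,1,1,1,1,2).

Computing H_k = (kernel of ∂_k) / (image of ∂_{k+1}):

  H_1: rank ker ∂_1 − rank ∂_2 = (18 − 6) − 12 = 0, and ∂_2 has invariant factor 2 > 1, so H_1 ≅ Z/2.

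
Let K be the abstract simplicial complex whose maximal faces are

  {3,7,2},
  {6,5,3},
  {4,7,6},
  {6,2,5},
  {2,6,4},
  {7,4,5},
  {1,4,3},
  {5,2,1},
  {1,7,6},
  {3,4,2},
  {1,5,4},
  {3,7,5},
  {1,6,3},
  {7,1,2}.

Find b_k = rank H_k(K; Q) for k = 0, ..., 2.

We work with the vertex ordering 1 < 2 < 3 < 4 < 5 < 6 < 7. The simplices of K, each written with vertices in increasing order, are:

  0-simplices (7): [1], [2], [3], [4], [5], [6], [7]
  1-simplices (21): [1,2], [1,3], [1,4], [1,5], [1,6], [1,7], [2,3], [2,4], [2,5], [2,6], [2,7], [3,4], [3,5], [3,6], [3,7], [4,5], [4,6], [4,7], [5,6], [5,7], [6,7]
  2-simplices (14): [1,2,5], [1,2,7], [1,3,4], [1,3,6], [1,4,5], [1,6,7], [2,3,4], [2,3,7], [2,4,6], [2,5,6], [3,5,6], [3,5,7], [4,5,7], [4,6,7]

giving chain groups C_0 ≅ Z^7, C_1 ≅ Z^21, C_2 ≅ Z^14.

Boundary ∂_1: C_1 → C_0 maps an edge to its endpoints' difference, ∂[p,q] = q − p. For instance
  ∂[5,6] = [6] − [5].
This gives a 7×21 integer matrix of rank 6; reducing to Smith normal form yields diagonal entries (1,1,1,1,1,1).

The boundary map ∂_2: C_2 → C_1 acts by ∂[p,q,r] = [q,r] − [p,r] + [p,q]. For instance
  ∂[1,4,5] = [4,5] − [1,5] + [1,4],
  ∂[1,3,4] = [3,4] − [1,4] + [1,3].
The 21×14 boundary matrix has rank 13 and Smith normal form diag(1,1,1,1,1,1,1,1,1,1,1,1,1).

From H_k ≅ ker(∂_k) / im(∂_{k+1}) we obtain:

  H_0: rank C_0 − rank ∂_1 = 7 − 6 = 1, and the invariant factors of ∂_1 are all 1, so H_0 ≅ Z.
  H_1: rank ker ∂_1 − rank ∂_2 = (21 − 6) − 13 = 2, and the invariant factors of ∂_2 are all 1, so H_1 ≅ Z^2.
  H_2: rank ker ∂_2 − rank ∂_3 = (14 − 13) − 0 = 1, and there is no ∂_3, so H_2 ≅ Z.

(K is a triangulation of the torus T^2.)

Hence the Betti numbers are b_0 = 1, b_1 = 2, b_2 = 1.

b_0 = 1, b_1 = 2, b_2 = 1.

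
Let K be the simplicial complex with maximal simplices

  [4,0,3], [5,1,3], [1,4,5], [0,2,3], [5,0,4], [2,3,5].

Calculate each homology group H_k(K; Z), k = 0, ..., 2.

Order the vertices as 0 < 1 < 2 < 3 < 4 < 5. Listing each simplex with vertices in this order, K has dimension 2 with simplices:

  0-simplices (6): [0], [1], [2], [3], [4], [5]
  1-simplices (12): [0,2], [0,3], [0,4], [0,5], [1,3], [1,4], [1,5], [2,3], [2,5], [3,4], [3,5], [4,5]
  2-simplices (6): [0,2,3], [0,3,4], [0,4,5], [1,3,5], [1,4,5], [2,3,5]

giving chain groups C_0 ≅ Z^6, C_1 ≅ Z^12, C_2 ≅ Z^6.

Boundary ∂_1: C_1 → C_0 sends each edge [p,q] (with p < q) to q − p. For instance
  ∂[0,5] = [5] − [0].
The 6×12 boundary matrix has rank 5 and Smith normal form diag(1,1,1,1,1).

∂_2: C_2 → C_1 acts by ∂[p,q,r] = [q,r] − [p,r] + [p,q]. For instance
  ∂[0,4,5] = [4,5] − [0,5] + [0,4],
  ∂[1,4,5] = [4,5] − [1,5] + [1,4].
As a 12×6 matrix over Z this has rank 6, with invariant factors (1,1,1,1,1,1).

Now H_k = ker ∂_k / im ∂_{k+1}, so:

  H_0: rank C_0 − rank ∂_1 = 6 − 5 = 1, and the invariant factors of ∂_1 are all 1, so H_0 = Z.
  H_1: rank ker ∂_1 − rank ∂_2 = (12 − 5) − 6 = 1, and the invariant factors of ∂_2 are all 1, so H_1 = Z.
  H_2: rank ker ∂_2 − rank ∂_3 = (6 − 6) − 0 = 0, and there is no ∂_3, so H_2 = 0.

(K is a triangulation of the cylinder S^1 x I.)

H_0 = Z,  H_1 = Z,  H_2 = 0.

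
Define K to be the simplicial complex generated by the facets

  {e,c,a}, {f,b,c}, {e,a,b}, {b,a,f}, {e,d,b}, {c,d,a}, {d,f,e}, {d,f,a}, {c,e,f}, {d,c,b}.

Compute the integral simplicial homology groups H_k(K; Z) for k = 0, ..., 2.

Order the vertices as a < b < c < d < e < f. Listing each simplex with vertices in this order, K has dimension 2 with simplices:

  0-simplices (6): a, b, c, d, e, f
  1-simplices (15): ab, ac, ad, ae, af, bc, bd, be, bf, cd, ce, cf, de, df, ef
  2-simplices (10): abe, abf, acd, ace, adf, bcd, bcf, bde, cef, def

Hence C_0 ≅ Z^6, C_1 ≅ Z^15, C_2 ≅ Z^10.

Boundary ∂_1: C_1 → C_0 is given by ∂[p,q] = [q] − [p].
The resulting 6×15 matrix has rank 5, and its Smith normal form has invariant factors (1,1,1,1,1).

∂_2: C_2 → C_1 acts by ∂[p,q,r] = [q,r] − [p,r] + [p,q]. For instance
  ∂abf = bf − af + ab,
  ∂bde = de − be + bd.
This gives a 15×10 integer matrix of rank 10; reducing to Smith normal form yields diagonal entries (1,1,1,1,1,1,1,1,1,2).

Computing H_k = (kernel of ∂_k) / (image of ∂_{k+1}):

  H_0: rank C_0 − rank ∂_1 = 6 − 5 = 1, and the invariant factors of ∂_1 are all 1, so H_0 = Z.
  H_1: rank ker ∂_1 − rank ∂_2 = (15 − 5) − 10 = 0, and ∂_2 has invariant factor 2 > 1, so H_1 = Z_2.
  H_2: rank ker ∂_2 − rank ∂_3 = (10 − 10) − 0 = 0, and there is no ∂_3, so H_2 = 0.

H_0 ≅ Z,  H_1 ≅ Z_2,  H_2 = 0.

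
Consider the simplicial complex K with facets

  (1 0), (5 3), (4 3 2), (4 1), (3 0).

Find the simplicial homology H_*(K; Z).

Fix the vertex order 0 < 1 < 2 < 3 < 4 < 5 and write every simplex with vertices in increasing order. Then dim K = 2 and the simplices of K are:

  0-simplices (6): [0], [1], [2], [3], [4], [5]
  1-simplices (7): [0,1], [0,3], [1,4], [2,3], [2,4], [3,4], [3,5]
  2-simplices (1): [2,3,4]

Hence C_0 ≅ Z^6, C_1 ≅ Z^7, C_2 ≅ Z^1.

∂_1: C_1 → C_0 is given by ∂[p,q] = [q] − [p]. For instance
  ∂[0,3] = [3] − [0].
This gives a 6×7 integer matrix of rank 5; reducing to Smith normal form yields diagonal entries (1,1,1,1,1).

Boundary ∂_2: C_2 → C_1 maps a triangle to the signed sum of its edges. For instance
  ∂[2,3,4] = [3,4] − [2,4] + [2,3].
The 7×1 boundary matrix has rank 1 and Smith normal form diag(1).

Now H_k = ker ∂_k / im ∂_{k+1}, so:

  H_0: rank C_0 − rank ∂_1 = 6 − 5 = 1, and the invariant factors of ∂_1 are all 1, so H_0 = Z.
  H_1: rank ker ∂_1 − rank ∂_2 = (7 − 5) − 1 = 1, and the invariant factors of ∂_2 are all 1, so H_1 = Z.
  H_2: rank ker ∂_2 − rank ∂_3 = (1 − 1) − 0 = 0, and there is no ∂_3, so H_2 = 0.

H_0 ≅ Z,  H_1 ≅ Z,  H_2 = 0.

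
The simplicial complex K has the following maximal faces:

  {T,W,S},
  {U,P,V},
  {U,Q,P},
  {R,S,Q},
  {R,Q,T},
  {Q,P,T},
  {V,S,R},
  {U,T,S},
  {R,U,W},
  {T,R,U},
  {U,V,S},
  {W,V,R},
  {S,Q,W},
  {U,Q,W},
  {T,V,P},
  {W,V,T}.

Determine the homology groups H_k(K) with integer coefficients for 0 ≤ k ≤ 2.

We work with the vertex ordering P < Q < R < S < T < U < V < W. The simplices of K, each written with vertices in increasing order, are:

  0-simplices (8): P, Q, R, S, T, U, V, W
  1-simplices (24): PQ, PT, PU, PV, QR, QS, QT, QU, QW, RS, RT, RU, RV, RW, ST, SU, SV, SW, TU, TV, TW, UV, UW, VW
  2-simplices (16): PQT, PQU, PTV, PUV, QRS, QRT, QSW, QUW, RSV, RTU, RUW, RVW, STU, STW, SUV, TVW

giving chain groups C_0 ≅ Z^8, C_1 ≅ Z^24, C_2 ≅ Z^16.

∂_1: C_1 → C_0 sends each edge [p,q] (with p < q) to q − p.
The 8×24 boundary matrix has rank 7 and Smith normal form diag(1,1,1,1,1,1,1).

The boundary map ∂_2: C_2 → C_1 acts by ∂[p,q,r] = [q,r] − [p,r] + [p,q]. For instance
  ∂TVW = VW − TW + TV,
  ∂QSW = SW − QW + QS.
As a 24×16 matrix over Z this has rank 15, with invariant factors (1,1,1,1,1,1,1,1,1,1,1,1,1,1,1).

From H_k ≅ ker(∂_k) / im(∂_{k+1}) we obtain:

  H_0: rank C_0 − rank ∂_1 = 8 − 7 = 1, and the invariant factors of ∂_1 are all 1, so H_0 ≅ Z.
  H_1: rank ker ∂_1 − rank ∂_2 = (24 − 7) − 15 = 2, and the invariant factors of ∂_2 are all 1, so H_1 ≅ Z^2.
  H_2: rank ker ∂_2 − rank ∂_3 = (16 − 15) − 0 = 1, and there is no ∂_3, so H_2 ≅ Z.

H_0 = Z,  H_1 = Z^2,  H_2 = Z.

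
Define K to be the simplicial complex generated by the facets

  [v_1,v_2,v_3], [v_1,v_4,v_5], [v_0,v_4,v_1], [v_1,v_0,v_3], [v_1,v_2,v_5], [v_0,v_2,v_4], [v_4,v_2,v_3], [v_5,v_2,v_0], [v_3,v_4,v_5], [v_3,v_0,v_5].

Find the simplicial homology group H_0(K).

H_0 ≅ Z.

We work with the vertex ordering v_0 < v_1 < v_2 < v_3 < v_4 < v_5. The simplices of K, each written with vertices in increasing order, are:

  0-simplices (6): [v_0], [v_1], [v_2], [v_3], [v_4], [v_5]
  1-simplices (15): (15 of them)
  2-simplices (10): [v_0,v_1,v_3], [v_0,v_1,v_4], [v_0,v_2,v_4], [v_0,v_2,v_5], [v_0,v_3,v_5], [v_1,v_2,v_3], [v_1,v_2,v_5], [v_1,v_4,v_5], [v_2,v_3,v_4], [v_3,v_4,v_5]

giving chain groups C_0 ≅ Z^6, C_1 ≅ Z^15, C_2 ≅ Z^10.

∂_1: C_1 → C_0 is given by ∂[p,q] = [q] − [p].
As a 6×15 matrix over Z this has rank 5, with invariant factors (1,1,1,1,1).

The boundary map ∂_2: C_2 → C_1 maps a triangle to the signed sum of its edges. For instance
  ∂[v_1,v_4,v_5] = [v_4,v_5] − [v_1,v_5] + [v_1,v_4],
  ∂[v_3,v_4,v_5] = [v_4,v_5] − [v_3,v_5] + [v_3,v_4].
As a 15×10 matrix over Z this has rank 10, with invariant factors (1,1,1,1,1,1,1,1,1,2).

Now H_k = ker ∂_k / im ∂_{k+1}, so:

  H_0: rank C_0 − rank ∂_1 = 6 − 5 = 1, and the invariant factors of ∂_1 are all 1, so H_0 = Z.

(K is a triangulation of the real projective plane RP^2.)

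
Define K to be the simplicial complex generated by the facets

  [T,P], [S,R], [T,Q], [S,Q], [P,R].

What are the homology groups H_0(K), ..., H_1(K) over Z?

Take the total order P < Q < R < S < T on the vertex set. Then K (dimension 1) consists of the simplices:

  0-simplices (5): P, Q, R, S, T
  1-simplices (5): PR, PT, QS, QT, RS

Hence C_0 ≅ Z^5, C_1 ≅ Z^5.

∂_1: C_1 → C_0 sends each edge [p,q] (with p < q) to q − p. For instance
  ∂QT = T − Q.
The 5×5 boundary matrix has rank 4 and Smith normal form diag(1,1,1,1).

Computing H_k = (kernel of ∂_k) / (image of ∂_{k+1}):

  H_0: rank C_0 − rank ∂_1 = 5 − 4 = 1, and the invariant factors of ∂_1 are all 1, so H_0 ≅ Z.
  H_1: rank ker ∂_1 − rank ∂_2 = (5 − 4) − 0 = 1, and there is no ∂_2, so H_1 ≅ Z.

As a check, the Euler characteristic is 5 − 5 = 0, which agrees with 1 − 1 = 0.

H_0 = Z,  H_1 = Z.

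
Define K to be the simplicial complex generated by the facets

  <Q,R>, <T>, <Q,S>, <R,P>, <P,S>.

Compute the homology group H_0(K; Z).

Fix the vertex order P < Q < R < S < T and write every simplex with vertices in increasing order. Then dim K = 1 and the simplices of K are:

  0-simplices (5): P, Q, R, S, T
  1-simplices (4): PR, PS, QR, QS

Hence C_0 ≅ Z^5, C_1 ≅ Z^4.

∂_1: C_1 → C_0 sends each edge [p,q] (with p < q) to q − p.
The resulting 5×4 matrix has rank 3, and its Smith normal form has invariant factors (1,1,1).

Computing H_k = (kernel of ∂_k) / (image of ∂_{k+1}):

  H_0: rank C_0 − rank ∂_1 = 5 − 3 = 2, and the invariant factors of ∂_1 are all 1, so H_0 ≅ Z^2.

H_0 ≅ Z^2.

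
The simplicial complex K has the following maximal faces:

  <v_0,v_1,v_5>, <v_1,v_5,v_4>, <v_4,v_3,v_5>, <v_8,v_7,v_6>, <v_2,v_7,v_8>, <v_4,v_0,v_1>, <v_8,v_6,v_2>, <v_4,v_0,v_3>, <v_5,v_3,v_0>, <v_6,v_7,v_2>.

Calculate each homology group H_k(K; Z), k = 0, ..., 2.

Take the total order v_0 < v_1 < v_2 < v_3 < v_4 < v_5 < v_6 < v_7 < v_8 on the vertex set. Then K (dimension 2) consists of the simplices:

  0-simplices (9): [v_0], [v_1], [v_2], [v_3], [v_4], [v_5], [v_6], [v_7], [v_8]
  1-simplices (15): (15 of them)
  2-simplices (10): [v_0,v_1,v_4], [v_0,v_1,v_5], [v_0,v_3,v_4], [v_0,v_3,v_5], [v_1,v_4,v_5], [v_2,v_6,v_7], [v_2,v_6,v_8], [v_2,v_7,v_8], [v_3,v_4,v_5], [v_6,v_7,v_8]

so the chain groups are C_0 ≅ Z^9, C_1 ≅ Z^15, C_2 ≅ Z^10.

∂_1: C_1 → C_0 sends each edge [p,q] (with p < q) to q − p. For instance
  ∂[v_6,v_8] = [v_8] − [v_6].
As a 9×15 matrix over Z this has rank 7, with invariant factors (1,1,1,1,1,1,1).

Boundary ∂_2: C_2 → C_1 sends each 2-simplex [p,q,r] to [q,r] − [p,r] + [p,q]. For instance
  ∂[v_2,v_7,v_8] = [v_7,v_8] − [v_2,v_8] + [v_2,v_7],
  ∂[v_0,v_3,v_5] = [v_3,v_5] − [v_0,v_5] + [v_0,v_3].
The resulting 15×10 matrix has rank 8, and its Smith normal form has invariant factors (1,1,1,1,1,1,1,1).

Computing H_k = (kernel of ∂_k) / (image of ∂_{k+1}):

  H_0: rank C_0 − rank ∂_1 = 9 − 7 = 2, and the invariant factors of ∂_1 are all 1, so H_0 = Z^2.
  H_1: rank ker ∂_1 − rank ∂_2 = (15 − 7) − 8 = 0, and the invariant factors of ∂_2 are all 1, so H_1 = 0.
  H_2: rank ker ∂_2 − rank ∂_3 = (10 − 8) − 0 = 2, and there is no ∂_3, so H_2 = Z^2.

(K is a triangulation of the disjoint union of the 2-sphere S^2 and the 2-sphere S^2.)

H_0 ≅ Z^2,  H_1 = 0,  H_2 ≅ Z^2.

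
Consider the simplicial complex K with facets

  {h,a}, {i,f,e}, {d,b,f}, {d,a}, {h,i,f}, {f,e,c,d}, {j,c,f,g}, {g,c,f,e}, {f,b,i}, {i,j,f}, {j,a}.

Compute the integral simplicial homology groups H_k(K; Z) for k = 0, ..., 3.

Order the vertices as a < b < c < d < e < f < g < h < i < j. Listing each simplex with vertices in this order, K has dimension 3 with simplices:

  0-simplices (10): a, b, c, d, e, f, g, h, i, j
  1-simplices (23): ad, ah, aj, bd, bf, bi, cd, ce, cf, cg, cj, de, df, ef, eg, ei, fg, fh, fi, fj, gj, hi, ij
  2-simplices (15): bdf, bfi, cde, cdf, cef, ceg, cfg, cfj, cgj, def, efg, efi, fgj, fhi, fij
  3-simplices (3): cdef, cefg, cfgj

giving chain groups C_0 ≅ Z^10, C_1 ≅ Z^23, C_2 ≅ Z^15, C_3 ≅ Z^3.

The boundary map ∂_1: C_1 → C_0 sends each edge [p,q] (with p < q) to q − p.
As a 10×23 matrix over Z this has rank 9, with invariant factors (1,1,1,1,1,1,1,1,1).

∂_2: C_2 → C_1 sends each 2-simplex [p,q,r] to [q,r] − [p,r] + [p,q]. For instance
  ∂fhi = hi − fi + fh,
  ∂cde = de − ce + cd.
The resulting 23×15 matrix has rank 12, and its Smith normal form has invariant factors (1,1,1,1,1,1,1,1,1,1,1,1).

Boundary ∂_3: C_3 → C_2 sends each 3-simplex σ to the alternating sum Σ_i (−1)^i (σ with its i-th vertex removed). For instance
  ∂cfgj = fgj − cgj + cfj − cfg,
  ∂cefg = efg − cfg + ceg − cef.
The resulting 15×3 matrix has rank 3, and its Smith normal form has invariant factors (1,1,1).

From H_k ≅ ker(∂_k) / im(∂_{k+1}) we obtain:

  H_0: rank C_0 − rank ∂_1 = 10 − 9 = 1, and the invariant factors of ∂_1 are all 1, so H_0 = Z.
  H_1: rank ker ∂_1 − rank ∂_2 = (23 − 9) − 12 = 2, and the invariant factors of ∂_2 are all 1, so H_1 = Z^2.
  H_2: rank ker ∂_2 − rank ∂_3 = (15 − 12) − 3 = 0, and the invariant factors of ∂_3 are all 1, so H_2 = 0.
  H_3: rank ker ∂_3 − rank ∂_4 = (3 − 3) − 0 = 0, and there is no ∂_4, so H_3 = 0.

H_0 ≅ Z,  H_1 ≅ Z^2,  H_2 = 0,  H_3 = 0.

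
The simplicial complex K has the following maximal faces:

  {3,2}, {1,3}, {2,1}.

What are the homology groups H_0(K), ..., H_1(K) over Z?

Take the total order 1 < 2 < 3 on the vertex set. Then K (dimension 1) consists of the simplices:

  0-simplices (3): [1], [2], [3]
  1-simplices (3): [1,2], [1,3], [2,3]

Hence C_0 ≅ Z^3, C_1 ≅ Z^3.

The boundary map ∂_1: C_1 → C_0 sends each edge [p,q] (with p < q) to q − p.
As a 3×3 matrix over Z this has rank 2, with invariant factors (1,1).

Computing H_k = (kernel of ∂_k) / (image of ∂_{k+1}):

  H_0: rank C_0 − rank ∂_1 = 3 − 2 = 1, and the invariant factors of ∂_1 are all 1, so H_0 = Z.
  H_1: rank ker ∂_1 − rank ∂_2 = (3 − 2) − 0 = 1, and there is no ∂_2, so H_1 = Z.

H_0 = Z,  H_1 = Z.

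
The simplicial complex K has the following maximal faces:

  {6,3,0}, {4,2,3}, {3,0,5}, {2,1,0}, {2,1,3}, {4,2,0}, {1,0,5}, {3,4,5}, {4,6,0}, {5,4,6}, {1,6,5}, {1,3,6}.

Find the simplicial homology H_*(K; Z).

H_0 = Z,  H_1 = Z/2,  H_2 = 0.

Fix the vertex order 0 < 1 < 2 < 3 < 4 < 5 < 6 and write every simplex with vertices in increasing order. Then dim K = 2 and the simplices of K are:

  0-simplices (7): [0], [1], [2], [3], [4], [5], [6]
  1-simplices (18): [0,1], [0,2], [0,3], [0,4], [0,5], [0,6], [1,2], [1,3], [1,5], [1,6], [2,3], [2,4], [3,4], [3,5], [3,6], [4,5], [4,6], [5,6]
  2-simplices (12): [0,1,2], [0,1,5], [0,2,4], [0,3,5], [0,3,6], [0,4,6], [1,2,3], [1,3,6], [1,5,6], [2,3,4], [3,4,5], [4,5,6]

Hence C_0 ≅ Z^7, C_1 ≅ Z^18, C_2 ≅ Z^12.

∂_1: C_1 → C_0 sends each edge [p,q] (with p < q) to q − p.
This gives a 7×18 integer matrix of rank 6; reducing to Smith normal form yields diagonal entries (1,1,1,1,1,1).

The boundary map ∂_2: C_2 → C_1 maps a triangle to the signed sum of its edges. For instance
  ∂[1,2,3] = [2,3] − [1,3] + [1,2],
  ∂[2,3,4] = [3,4] − [2,4] + [2,3].
This gives a 18×12 integer matrix of rank 12; reducing to Smith normal form yields diagonal entries (1,1,1,1,1,1,1,1,1,1,1,2).

Computing H_k = (kernel of ∂_k) / (image of ∂_{k+1}):

  H_0: rank C_0 − rank ∂_1 = 7 − 6 = 1, and the invariant factors of ∂_1 are all 1, so H_0 ≅ Z.
  H_1: rank ker ∂_1 − rank ∂_2 = (18 − 6) − 12 = 0, and ∂_2 has invariant factor 2 > 1, so H_1 ≅ Z/2.
  H_2: rank ker ∂_2 − rank ∂_3 = (12 − 12) − 0 = 0, and there is no ∂_3, so H_2 ≅ 0.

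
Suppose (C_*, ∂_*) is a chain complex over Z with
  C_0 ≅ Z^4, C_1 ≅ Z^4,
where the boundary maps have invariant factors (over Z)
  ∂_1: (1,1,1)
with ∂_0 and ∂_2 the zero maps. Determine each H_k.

H_0 = Z,  H_1 = Z.

H_0: b_0 = 4 − 0 − 3 = 1; torsion from ∂_1 factors > 1: none. So H_0 = Z.
H_1: b_1 = 4 − 3 − 0 = 1; torsion from ∂_2 factors > 1: none. So H_1 = Z.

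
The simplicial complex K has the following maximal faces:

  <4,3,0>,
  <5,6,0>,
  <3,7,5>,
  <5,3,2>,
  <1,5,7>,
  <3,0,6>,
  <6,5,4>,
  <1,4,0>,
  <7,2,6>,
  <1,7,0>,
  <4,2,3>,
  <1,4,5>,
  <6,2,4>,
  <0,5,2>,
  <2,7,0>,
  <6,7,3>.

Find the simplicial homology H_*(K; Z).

K has 8 vertices, 24 edges, 16 triangles.
rank ∂_0 = 0, rank ∂_1 = 7 ⇒ b_0 = 8 − 0 − 7 = 1; all invariant factors of ∂_1 are 1 so no torsion. So H_0 ≅ Z.
rank ∂_1 = 7, rank ∂_2 = 15 ⇒ b_1 = 24 − 7 − 15 = 2; all invariant factors of ∂_2 are 1 so no torsion. So H_1 ≅ Z^2.
rank ∂_2 = 15, rank ∂_3 = 0 ⇒ b_2 = 16 − 15 − 0 = 1. So H_2 ≅ Z.

H_0 ≅ Z,  H_1 ≅ Z^2,  H_2 ≅ Z.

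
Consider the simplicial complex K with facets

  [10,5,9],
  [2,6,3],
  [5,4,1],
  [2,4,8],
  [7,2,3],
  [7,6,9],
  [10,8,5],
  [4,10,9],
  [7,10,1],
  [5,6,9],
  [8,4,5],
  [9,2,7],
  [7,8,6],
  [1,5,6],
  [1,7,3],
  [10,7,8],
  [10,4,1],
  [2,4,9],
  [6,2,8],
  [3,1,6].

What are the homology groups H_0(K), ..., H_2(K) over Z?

K has 10 vertices, 30 edges, 20 triangles.
rank ∂_0 = 0, rank ∂_1 = 9 ⇒ b_0 = 10 − 0 − 9 = 1; all invariant factors of ∂_1 are 1 so no torsion. So H_0 = Z.
rank ∂_1 = 9, rank ∂_2 = 20 ⇒ b_1 = 30 − 9 − 20 = 1; ∂_2 has invariant factor(s) [2] giving torsion. So H_1 = Z ⊕ Z_2.
rank ∂_2 = 20, rank ∂_3 = 0 ⇒ b_2 = 20 − 20 − 0 = 0. So H_2 = 0.

H_0 ≅ Z,  H_1 ≅ Z ⊕ Z_2,  H_2 = 0.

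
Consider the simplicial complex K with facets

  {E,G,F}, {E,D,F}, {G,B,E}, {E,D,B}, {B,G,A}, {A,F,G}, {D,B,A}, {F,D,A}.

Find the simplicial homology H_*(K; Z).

Take the total order A < B < D < E < F < G on the vertex set. Then K (dimension 2) consists of the simplices:

  0-simplices (6): A, B, D, E, F, G
  1-simplices (12): AB, AD, AF, AG, BD, BE, BG, DE, DF, EF, EG, FG
  2-simplices (8): ABD, ABG, ADF, AFG, BDE, BEG, DEF, EFG

giving chain groups C_0 ≅ Z^6, C_1 ≅ Z^12, C_2 ≅ Z^8.

Boundary ∂_1: C_1 → C_0 maps an edge to its endpoints' difference, ∂[p,q] = q − p.
As a 6×12 matrix over Z this has rank 5, with invariant factors (1,1,1,1,1).

∂_2: C_2 → C_1 sends each 2-simplex [p,q,r] to [q,r] − [p,r] + [p,q]. For instance
  ∂BEG = EG − BG + BE,
  ∂ABG = BG − AG + AB.
The 12×8 boundary matrix has rank 7 and Smith normal form diag(1,1,1,1,1,1,1).

From H_k ≅ ker(∂_k) / im(∂_{k+1}) we obtain:

  H_0: rank C_0 − rank ∂_1 = 6 − 5 = 1, and the invariant factors of ∂_1 are all 1, so H_0 ≅ Z.
  H_1: rank ker ∂_1 − rank ∂_2 = (12 − 5) − 7 = 0, and the invariant factors of ∂_2 are all 1, so H_1 ≅ 0.
  H_2: rank ker ∂_2 − rank ∂_3 = (8 − 7) − 0 = 1, and there is no ∂_3, so H_2 ≅ Z.

(K is a triangulation of the 2-sphere S^2.)

H_0 = Z,  H_1 = 0,  H_2 = Z.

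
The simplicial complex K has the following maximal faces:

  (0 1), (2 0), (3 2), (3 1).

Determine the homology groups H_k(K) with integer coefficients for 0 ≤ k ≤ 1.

H_0 ≅ Z,  H_1 ≅ Z.

Fix the vertex order 0 < 1 < 2 < 3 and write every simplex with vertices in increasing order. Then dim K = 1 and the simplices of K are:

  0-simplices (4): [0], [1], [2], [3]
  1-simplices (4): [0,1], [0,2], [1,3], [2,3]

Hence C_0 ≅ Z^4, C_1 ≅ Z^4.

∂_1: C_1 → C_0 is given by ∂[p,q] = [q] − [p]. For instance
  ∂[2,3] = [3] − [2].
As a 4×4 matrix over Z this has rank 3, with invariant factors (1,1,1).

From H_k ≅ ker(∂_k) / im(∂_{k+1}) we obtain:

  H_0: rank C_0 − rank ∂_1 = 4 − 3 = 1, and the invariant factors of ∂_1 are all 1, so H_0 ≅ Z.
  H_1: rank ker ∂_1 − rank ∂_2 = (4 − 3) − 0 = 1, and there is no ∂_2, so H_1 ≅ Z.

(K is a triangulation of the circle S^1.)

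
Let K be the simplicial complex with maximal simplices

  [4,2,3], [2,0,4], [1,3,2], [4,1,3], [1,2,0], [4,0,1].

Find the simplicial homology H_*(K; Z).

Take the total order 0 < 1 < 2 < 3 < 4 on the vertex set. Then K (dimension 2) consists of the simplices:

  0-simplices (5): [0], [1], [2], [3], [4]
  1-simplices (9): [0,1], [0,2], [0,4], [1,2], [1,3], [1,4], [2,3], [2,4], [3,4]
  2-simplices (6): [0,1,2], [0,1,4], [0,2,4], [1,2,3], [1,3,4], [2,3,4]

giving chain groups C_0 ≅ Z^5, C_1 ≅ Z^9, C_2 ≅ Z^6.

The boundary map ∂_1: C_1 → C_0 sends each edge [p,q] (with p < q) to q − p.
The 5×9 boundary matrix has rank 4 and Smith normal form diag(1,1,1,1).

Boundary ∂_2: C_2 → C_1 acts by ∂[p,q,r] = [q,r] − [p,r] + [p,q]. For instance
  ∂[1,3,4] = [3,4] − [1,4] + [1,3],
  ∂[1,2,3] = [2,3] − [1,3] + [1,2].
This gives a 9×6 integer matrix of rank 5; reducing to Smith normal form yields diagonal entries (1,1,1,1,1).

Now H_k = ker ∂_k / im ∂_{k+1}, so:

  H_0: rank C_0 − rank ∂_1 = 5 − 4 = 1, and the invariant factors of ∂_1 are all 1, so H_0 ≅ Z.
  H_1: rank ker ∂_1 − rank ∂_2 = (9 − 4) − 5 = 0, and the invariant factors of ∂_2 are all 1, so H_1 ≅ 0.
  H_2: rank ker ∂_2 − rank ∂_3 = (6 − 5) − 0 = 1, and there is no ∂_3, so H_2 ≅ Z.

(K is a triangulation of the 2-sphere S^2.)

H_0 = Z,  H_1 = 0,  H_2 = Z.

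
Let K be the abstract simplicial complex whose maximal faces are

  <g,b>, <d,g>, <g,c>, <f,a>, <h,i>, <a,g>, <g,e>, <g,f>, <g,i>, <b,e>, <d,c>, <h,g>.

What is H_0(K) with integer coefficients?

Order the vertices as a < b < c < d < e < f < g < h < i. Listing each simplex with vertices in this order, K has dimension 1 with simplices:

  0-simplices (9): a, b, c, d, e, f, g, h, i
  1-simplices (12): af, ag, be, bg, cd, cg, dg, eg, fg, gh, gi, hi

so the chain groups are C_0 ≅ Z^9, C_1 ≅ Z^12.

∂_1: C_1 → C_0 maps an edge to its endpoints' difference, ∂[p,q] = q − p.
This gives a 9×12 integer matrix of rank 8; reducing to Smith normal form yields diagonal entries (1,1,1,1,1,1,1,1).

Reading off H_k = ker ∂_k / im ∂_{k+1}:

  H_0: rank C_0 − rank ∂_1 = 9 − 8 = 1, and the invariant factors of ∂_1 are all 1, so H_0 ≅ Z.

(K is a triangulation of a wedge of 4 circles.)

H_0 = Z.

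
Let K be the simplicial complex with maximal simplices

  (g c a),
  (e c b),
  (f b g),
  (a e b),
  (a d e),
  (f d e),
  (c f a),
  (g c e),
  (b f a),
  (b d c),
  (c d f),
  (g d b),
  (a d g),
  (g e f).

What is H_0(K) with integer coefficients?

Order the vertices as a < b < c < d < e < f < g. Listing each simplex with vertices in this order, K has dimension 2 with simplices:

  0-simplices (7): a, b, c, d, e, f, g
  1-simplices (21): ab, ac, ad, ae, af, ag, bc, bd, be, bf, bg, cd, ce, cf, cg, de, df, dg, ef, eg, fg
  2-simplices (14): abe, abf, acf, acg, ade, adg, bcd, bce, bdg, bfg, cdf, ceg, def, efg

giving chain groups C_0 ≅ Z^7, C_1 ≅ Z^21, C_2 ≅ Z^14.

∂_1: C_1 → C_0 maps an edge to its endpoints' difference, ∂[p,q] = q − p.
As a 7×21 matrix over Z this has rank 6, with invariant factors (1,1,1,1,1,1).

∂_2: C_2 → C_1 acts by ∂[p,q,r] = [q,r] − [p,r] + [p,q]. For instance
  ∂bdg = dg − bg + bd,
  ∂abf = bf − af + ab.
As a 21×14 matrix over Z this has rank 13, with invariant factors (1,1,1,1,1,1,1,1,1,1,1,1,1).

From H_k ≅ ker(∂_k) / im(∂_{k+1}) we obtain:

  H_0: rank C_0 − rank ∂_1 = 7 − 6 = 1, and the invariant factors of ∂_1 are all 1, so H_0 ≅ Z.

(K is a triangulation of the torus T^2.)

H_0 ≅ Z.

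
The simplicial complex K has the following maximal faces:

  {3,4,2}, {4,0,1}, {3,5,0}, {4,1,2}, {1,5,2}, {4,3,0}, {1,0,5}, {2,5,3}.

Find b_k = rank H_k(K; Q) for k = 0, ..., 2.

Order the vertices as 0 < 1 < 2 < 3 < 4 < 5. Listing each simplex with vertices in this order, K has dimension 2 with simplices:

  0-simplices (6): [0], [1], [2], [3], [4], [5]
  1-simplices (12): [0,1], [0,3], [0,4], [0,5], [1,2], [1,4], [1,5], [2,3], [2,4], [2,5], [3,4], [3,5]
  2-simplices (8): [0,1,4], [0,1,5], [0,3,4], [0,3,5], [1,2,4], [1,2,5], [2,3,4], [2,3,5]

giving chain groups C_0 ≅ Z^6, C_1 ≅ Z^12, C_2 ≅ Z^8.

∂_1: C_1 → C_0 is given by ∂[p,q] = [q] − [p].
The 6×12 boundary matrix has rank 5 and Smith normal form diag(1,1,1,1,1).

The boundary map ∂_2: C_2 → C_1 sends each 2-simplex [p,q,r] to [q,r] − [p,r] + [p,q]. For instance
  ∂[0,1,4] = [1,4] − [0,4] + [0,1],
  ∂[1,2,4] = [2,4] − [1,4] + [1,2].
The 12×8 boundary matrix has rank 7 and Smith normal form diag(1,1,1,1,1,1,1).

Computing H_k = (kernel of ∂_k) / (image of ∂_{k+1}):

  H_0: rank C_0 − rank ∂_1 = 6 − 5 = 1, and the invariant factors of ∂_1 are all 1, so H_0 = Z.
  H_1: rank ker ∂_1 − rank ∂_2 = (12 − 5) − 7 = 0, and the invariant factors of ∂_2 are all 1, so H_1 = 0.
  H_2: rank ker ∂_2 − rank ∂_3 = (8 − 7) − 0 = 1, and there is no ∂_3, so H_2 = Z.

Hence the Betti numbers are b_0 = 1, b_1 = 0, b_2 = 1.

b_0 = 1, b_1 = 0, b_2 = 1.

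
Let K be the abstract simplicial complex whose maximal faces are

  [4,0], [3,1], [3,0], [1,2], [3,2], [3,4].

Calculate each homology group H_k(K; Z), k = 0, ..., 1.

H_0 ≅ Z,  H_1 ≅ Z^2.

Order the vertices as 0 < 1 < 2 < 3 < 4. Listing each simplex with vertices in this order, K has dimension 1 with simplices:

  0-simplices (5): [0], [1], [2], [3], [4]
  1-simplices (6): [0,3], [0,4], [1,2], [1,3], [2,3], [3,4]

giving chain groups C_0 ≅ Z^5, C_1 ≅ Z^6.

∂_1: C_1 → C_0 maps an edge to its endpoints' difference, ∂[p,q] = q − p.
The resulting 5×6 matrix has rank 4, and its Smith normal form has invariant factors (1,1,1,1).

From H_k ≅ ker(∂_k) / im(∂_{k+1}) we obtain:

  H_0: rank C_0 − rank ∂_1 = 5 − 4 = 1, and the invariant factors of ∂_1 are all 1, so H_0 ≅ Z.
  H_1: rank ker ∂_1 − rank ∂_2 = (6 − 4) − 0 = 2, and there is no ∂_2, so H_1 ≅ Z^2.

(K is a triangulation of a wedge of 2 circles.)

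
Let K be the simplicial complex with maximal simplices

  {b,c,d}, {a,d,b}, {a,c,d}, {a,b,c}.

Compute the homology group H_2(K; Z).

K has 4 vertices, 6 edges, 4 triangles.
rank ∂_2 = 3, rank ∂_3 = 0 ⇒ b_2 = 4 − 3 − 0 = 1. So H_2 ≅ Z.

H_2 ≅ Z.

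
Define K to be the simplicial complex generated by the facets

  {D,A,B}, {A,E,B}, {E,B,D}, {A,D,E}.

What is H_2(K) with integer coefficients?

Take the total order A < B < D < E on the vertex set. Then K (dimension 2) consists of the simplices:

  0-simplices (4): A, B, D, E
  1-simplices (6): AB, AD, AE, BD, BE, DE
  2-simplices (4): ABD, ABE, ADE, BDE

so the chain groups are C_0 ≅ Z^4, C_1 ≅ Z^6, C_2 ≅ Z^4.

The boundary map ∂_1: C_1 → C_0 sends each edge [p,q] (with p < q) to q − p.
As a 4×6 matrix over Z this has rank 3, with invariant factors (1,1,1).

∂_2: C_2 → C_1 maps a triangle to the signed sum of its edges. For instance
  ∂ABE = BE − AE + AB,
  ∂ADE = DE − AE + AD.
The 6×4 boundary matrix has rank 3 and Smith normal form diag(1,1,1).

Reading off H_k = ker ∂_k / im ∂_{k+1}:

  H_2: rank ker ∂_2 − rank ∂_3 = (4 − 3) − 0 = 1, and there is no ∂_3, so H_2 = Z.

H_2 = Z.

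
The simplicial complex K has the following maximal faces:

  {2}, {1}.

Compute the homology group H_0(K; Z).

H_0 = Z^2.

We work with the vertex ordering 1 < 2. The simplices of K, each written with vertices in increasing order, are:

  0-simplices (2): [1], [2]

giving chain groups C_0 ≅ Z^2.

Reading off H_k = ker ∂_k / im ∂_{k+1}:

  H_0: rank C_0 − rank ∂_1 = 2 − 0 = 2, and there is no ∂_1, so H_0 ≅ Z^2.

(K is a triangulation of a set of 2 points.)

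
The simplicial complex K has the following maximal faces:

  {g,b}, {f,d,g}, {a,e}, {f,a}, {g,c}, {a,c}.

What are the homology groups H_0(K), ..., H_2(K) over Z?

H_0 = Z,  H_1 = Z,  H_2 = 0.

We work with the vertex ordering a < b < c < d < e < f < g. The simplices of K, each written with vertices in increasing order, are:

  0-simplices (7): a, b, c, d, e, f, g
  1-simplices (8): ac, ae, af, bg, cg, df, dg, fg
  2-simplices (1): dfg

Hence C_0 ≅ Z^7, C_1 ≅ Z^8, C_2 ≅ Z^1.

∂_1: C_1 → C_0 sends each edge [p,q] (with p < q) to q − p.
The resulting 7×8 matrix has rank 6, and its Smith normal form has invariant factors (1,1,1,1,1,1).

The boundary map ∂_2: C_2 → C_1 maps a triangle to the signed sum of its edges. For instance
  ∂dfg = fg − dg + df.
The 8×1 boundary matrix has rank 1 and Smith normal form diag(1).

From H_k ≅ ker(∂_k) / im(∂_{k+1}) we obtain:

  H_0: rank C_0 − rank ∂_1 = 7 − 6 = 1, and the invariant factors of ∂_1 are all 1, so H_0 = Z.
  H_1: rank ker ∂_1 − rank ∂_2 = (8 − 6) − 1 = 1, and the invariant factors of ∂_2 are all 1, so H_1 = Z.
  H_2: rank ker ∂_2 − rank ∂_3 = (1 − 1) − 0 = 0, and there is no ∂_3, so H_2 = 0.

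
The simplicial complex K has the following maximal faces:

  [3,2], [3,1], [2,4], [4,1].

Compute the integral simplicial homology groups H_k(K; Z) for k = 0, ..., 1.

K has 4 vertices, 4 edges.
rank ∂_0 = 0, rank ∂_1 = 3 ⇒ b_0 = 4 − 0 − 3 = 1; all invariant factors of ∂_1 are 1 so no torsion. So H_0 ≅ Z.
rank ∂_1 = 3, rank ∂_2 = 0 ⇒ b_1 = 4 − 3 − 0 = 1. So H_1 ≅ Z.

H_0 ≅ Z,  H_1 ≅ Z.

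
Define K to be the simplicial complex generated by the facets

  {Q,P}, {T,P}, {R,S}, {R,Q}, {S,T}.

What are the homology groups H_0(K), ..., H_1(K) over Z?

Order the vertices as P < Q < R < S < T. Listing each simplex with vertices in this order, K has dimension 1 with simplices:

  0-simplices (5): P, Q, R, S, T
  1-simplices (5): PQ, PT, QR, RS, ST

so the chain groups are C_0 ≅ Z^5, C_1 ≅ Z^5.

The boundary map ∂_1: C_1 → C_0 maps an edge to its endpoints' difference, ∂[p,q] = q − p. For instance
  ∂ST = T − S.
As a 5×5 matrix over Z this has rank 4, with invariant factors (1,1,1,1).

From H_k ≅ ker(∂_k) / im(∂_{k+1}) we obtain:

  H_0: rank C_0 − rank ∂_1 = 5 − 4 = 1, and the invariant factors of ∂_1 are all 1, so H_0 ≅ Z.
  H_1: rank ker ∂_1 − rank ∂_2 = (5 − 4) − 0 = 1, and there is no ∂_2, so H_1 ≅ Z.

H_0 = Z,  H_1 = Z.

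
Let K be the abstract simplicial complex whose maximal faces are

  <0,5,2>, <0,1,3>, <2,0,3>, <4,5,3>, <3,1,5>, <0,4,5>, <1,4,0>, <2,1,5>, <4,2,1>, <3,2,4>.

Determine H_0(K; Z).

H_0 = Z.

K has 6 vertices, 15 edges, 10 triangles.
rank ∂_0 = 0, rank ∂_1 = 5 ⇒ b_0 = 6 − 0 − 5 = 1; all invariant factors of ∂_1 are 1 so no torsion. So H_0 ≅ Z.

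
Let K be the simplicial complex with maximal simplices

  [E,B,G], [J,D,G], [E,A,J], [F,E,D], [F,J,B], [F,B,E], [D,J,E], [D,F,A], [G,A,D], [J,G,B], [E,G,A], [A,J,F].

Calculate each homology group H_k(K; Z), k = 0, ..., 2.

H_0 = Z,  H_1 = Z/2,  H_2 = 0.

Take the total order A < B < D < E < F < G < J on the vertex set. Then K (dimension 2) consists of the simplices:

  0-simplices (7): A, B, D, E, F, G, J
  1-simplices (18): AD, AE, AF, AG, AJ, BE, BF, BG, BJ, DE, DF, DG, DJ, EF, EG, EJ, FJ, GJ
  2-simplices (12): ADF, ADG, AEG, AEJ, AFJ, BEF, BEG, BFJ, BGJ, DEF, DEJ, DGJ

giving chain groups C_0 ≅ Z^7, C_1 ≅ Z^18, C_2 ≅ Z^12.

∂_1: C_1 → C_0 is given by ∂[p,q] = [q] − [p].
The resulting 7×18 matrix has rank 6, and its Smith normal form has invariant factors (1,1,1,1,1,1).

Boundary ∂_2: C_2 → C_1 sends each 2-simplex [p,q,r] to [q,r] − [p,r] + [p,q]. For instance
  ∂AEJ = EJ − AJ + AE,
  ∂ADF = DF − AF + AD.
As a 18×12 matrix over Z this has rank 12, with invariant factors (1,1,1,1,1,1,1,1,1,1,1,2).

Reading off H_k = ker ∂_k / im ∂_{k+1}:

  H_0: rank C_0 − rank ∂_1 = 7 − 6 = 1, and the invariant factors of ∂_1 are all 1, so H_0 = Z.
  H_1: rank ker ∂_1 − rank ∂_2 = (18 − 6) − 12 = 0, and ∂_2 has invariant factor 2 > 1, so H_1 = Z/2.
  H_2: rank ker ∂_2 − rank ∂_3 = (12 − 12) − 0 = 0, and there is no ∂_3, so H_2 = 0.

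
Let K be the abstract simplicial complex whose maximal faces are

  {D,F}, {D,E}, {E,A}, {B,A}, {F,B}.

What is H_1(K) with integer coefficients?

Fix the vertex order A < B < D < E < F and write every simplex with vertices in increasing order. Then dim K = 1 and the simplices of K are:

  0-simplices (5): A, B, D, E, F
  1-simplices (5): AB, AE, BF, DE, DF

Hence C_0 ≅ Z^5, C_1 ≅ Z^5.

Boundary ∂_1: C_1 → C_0 maps an edge to its endpoints' difference, ∂[p,q] = q − p. For instance
  ∂DF = F − D.
This gives a 5×5 integer matrix of rank 4; reducing to Smith normal form yields diagonal entries (1,1,1,1).

From H_k ≅ ker(∂_k) / im(∂_{k+1}) we obtain:

  H_1: rank ker ∂_1 − rank ∂_2 = (5 − 4) − 0 = 1, and there is no ∂_2, so H_1 ≅ Z.

H_1 ≅ Z.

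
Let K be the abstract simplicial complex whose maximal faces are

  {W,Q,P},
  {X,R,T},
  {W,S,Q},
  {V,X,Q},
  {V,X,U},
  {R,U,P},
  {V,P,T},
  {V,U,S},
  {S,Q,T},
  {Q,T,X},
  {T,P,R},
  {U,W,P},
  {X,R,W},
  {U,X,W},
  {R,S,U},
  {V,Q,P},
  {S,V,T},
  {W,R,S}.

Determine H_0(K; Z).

H_0 = Z.

K has 9 vertices, 27 edges, 18 triangles.
rank ∂_0 = 0, rank ∂_1 = 8 ⇒ b_0 = 9 − 0 − 8 = 1; all invariant factors of ∂_1 are 1 so no torsion. So H_0 ≅ Z.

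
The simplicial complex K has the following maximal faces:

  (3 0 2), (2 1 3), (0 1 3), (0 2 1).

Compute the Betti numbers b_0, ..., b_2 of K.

b_0 = 1, b_1 = 0, b_2 = 1.

Take the total order 0 < 1 < 2 < 3 on the vertex set. Then K (dimension 2) consists of the simplices:

  0-simplices (4): [0], [1], [2], [3]
  1-simplices (6): [0,1], [0,2], [0,3], [1,2], [1,3], [2,3]
  2-simplices (4): [0,1,2], [0,1,3], [0,2,3], [1,2,3]

so the chain groups are C_0 ≅ Z^4, C_1 ≅ Z^6, C_2 ≅ Z^4.

∂_1: C_1 → C_0 sends each edge [p,q] (with p < q) to q − p. For instance
  ∂[0,3] = [3] − [0].
The 4×6 boundary matrix has rank 3 and Smith normal form diag(1,1,1).

Boundary ∂_2: C_2 → C_1 maps a triangle to the signed sum of its edges. For instance
  ∂[0,2,3] = [2,3] − [0,3] + [0,2],
  ∂[1,2,3] = [2,3] − [1,3] + [1,2].
As a 6×4 matrix over Z this has rank 3, with invariant factors (1,1,1).

Computing H_k = (kernel of ∂_k) / (image of ∂_{k+1}):

  H_0: rank C_0 − rank ∂_1 = 4 − 3 = 1, and the invariant factors of ∂_1 are all 1, so H_0 ≅ Z.
  H_1: rank ker ∂_1 − rank ∂_2 = (6 − 3) − 3 = 0, and the invariant factors of ∂_2 are all 1, so H_1 ≅ 0.
  H_2: rank ker ∂_2 − rank ∂_3 = (4 − 3) − 0 = 1, and there is no ∂_3, so H_2 ≅ Z.

(K is a triangulation of the 2-sphere S^2.)

Hence the Betti numbers are b_0 = 1, b_1 = 0, b_2 = 1.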